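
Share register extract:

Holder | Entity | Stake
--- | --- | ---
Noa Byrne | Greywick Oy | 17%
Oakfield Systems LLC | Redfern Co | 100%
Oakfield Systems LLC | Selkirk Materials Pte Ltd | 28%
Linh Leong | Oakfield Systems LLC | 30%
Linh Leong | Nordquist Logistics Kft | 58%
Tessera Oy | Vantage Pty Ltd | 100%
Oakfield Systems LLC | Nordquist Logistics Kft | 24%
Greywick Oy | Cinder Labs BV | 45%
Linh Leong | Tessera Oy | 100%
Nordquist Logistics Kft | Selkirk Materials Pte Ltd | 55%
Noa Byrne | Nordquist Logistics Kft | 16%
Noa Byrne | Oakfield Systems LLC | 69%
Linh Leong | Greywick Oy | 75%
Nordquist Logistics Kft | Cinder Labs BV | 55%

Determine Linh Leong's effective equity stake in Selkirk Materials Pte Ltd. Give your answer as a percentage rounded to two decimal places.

44.26%

Linh reaches Selkirk along 3 paths.
Via Oakfield: 30% × 28% = 8.4%.
Via Nordquist: 58% × 55% = 31.9%.
Via Oakfield → Nordquist: 30% × 24% × 55% = 3.96%.
Total: 8.4% + 31.9% + 3.96% = 44.26%.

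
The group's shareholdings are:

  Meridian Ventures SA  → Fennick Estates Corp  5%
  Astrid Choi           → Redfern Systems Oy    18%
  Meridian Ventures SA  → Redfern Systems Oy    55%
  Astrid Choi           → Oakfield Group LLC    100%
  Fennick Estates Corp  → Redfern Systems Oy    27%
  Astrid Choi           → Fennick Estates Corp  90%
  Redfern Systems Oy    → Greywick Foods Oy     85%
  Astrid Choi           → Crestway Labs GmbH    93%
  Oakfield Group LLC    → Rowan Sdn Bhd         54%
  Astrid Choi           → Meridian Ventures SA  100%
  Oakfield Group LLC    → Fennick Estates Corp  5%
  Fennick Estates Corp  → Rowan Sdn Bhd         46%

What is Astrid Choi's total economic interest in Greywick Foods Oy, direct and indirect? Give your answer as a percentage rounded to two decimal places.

85.00%

Astrid reaches Greywick along 5 paths.
Via Meridian → Fennick → Redfern: 100% × 5% × 27% × 85% = 1.1475%.
Via Oakfield → Fennick → Redfern: 100% × 5% × 27% × 85% = 1.1475%.
Via Fennick → Redfern: 90% × 27% × 85% = 20.655%.
Via Meridian → Redfern: 100% × 55% × 85% = 46.75%.
Via Redfern: 18% × 85% = 15.3%.
Total: 1.1475% + 1.1475% + 20.655% + 46.75% + 15.3% = 85%.
Rounded: 85.00%.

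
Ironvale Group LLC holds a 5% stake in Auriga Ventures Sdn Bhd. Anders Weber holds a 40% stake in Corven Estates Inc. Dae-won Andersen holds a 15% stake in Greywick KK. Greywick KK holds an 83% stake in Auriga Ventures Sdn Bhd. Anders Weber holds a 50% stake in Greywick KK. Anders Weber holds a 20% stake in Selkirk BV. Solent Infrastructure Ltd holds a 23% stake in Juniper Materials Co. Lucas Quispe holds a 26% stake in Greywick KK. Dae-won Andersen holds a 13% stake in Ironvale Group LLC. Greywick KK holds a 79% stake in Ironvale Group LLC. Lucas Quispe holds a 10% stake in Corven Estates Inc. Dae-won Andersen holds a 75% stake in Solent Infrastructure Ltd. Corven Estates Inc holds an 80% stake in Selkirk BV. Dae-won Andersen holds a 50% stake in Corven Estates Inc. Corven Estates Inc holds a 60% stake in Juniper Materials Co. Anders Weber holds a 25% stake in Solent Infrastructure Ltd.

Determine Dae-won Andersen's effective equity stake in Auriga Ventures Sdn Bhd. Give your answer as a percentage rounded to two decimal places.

Dae-won reaches Auriga along 3 paths.
Via Greywick → Ironvale: 15% × 79% × 5% = 0.5925%.
Via Ironvale: 13% × 5% = 0.65%.
Via Greywick: 15% × 83% = 12.45%.
Total: 0.5925% + 0.65% + 12.45% = 13.6925%.
Rounded: 13.69%.

13.69%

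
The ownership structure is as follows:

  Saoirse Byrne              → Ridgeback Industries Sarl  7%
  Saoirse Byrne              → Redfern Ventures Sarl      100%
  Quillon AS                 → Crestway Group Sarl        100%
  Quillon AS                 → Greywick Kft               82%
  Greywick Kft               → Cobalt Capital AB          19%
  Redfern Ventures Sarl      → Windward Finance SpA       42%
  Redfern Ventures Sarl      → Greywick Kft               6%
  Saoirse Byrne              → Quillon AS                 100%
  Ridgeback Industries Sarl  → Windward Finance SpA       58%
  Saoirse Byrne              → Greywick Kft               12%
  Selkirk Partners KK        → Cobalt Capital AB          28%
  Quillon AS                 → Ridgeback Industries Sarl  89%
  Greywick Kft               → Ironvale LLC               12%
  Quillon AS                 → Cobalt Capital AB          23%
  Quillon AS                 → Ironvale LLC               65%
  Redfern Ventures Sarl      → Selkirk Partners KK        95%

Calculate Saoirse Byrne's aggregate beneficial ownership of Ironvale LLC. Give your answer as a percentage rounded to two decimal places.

Saoirse reaches Ironvale along 4 paths.
Via Quillon → Greywick: 100% × 82% × 12% = 9.84%.
Via Redfern → Greywick: 100% × 6% × 12% = 0.72%.
Via Greywick: 12% × 12% = 1.44%.
Via Quillon: 100% × 65% = 65%.
Total: 9.84% + 0.72% + 1.44% + 65% = 77%.
Rounded: 77.00%.

77.00%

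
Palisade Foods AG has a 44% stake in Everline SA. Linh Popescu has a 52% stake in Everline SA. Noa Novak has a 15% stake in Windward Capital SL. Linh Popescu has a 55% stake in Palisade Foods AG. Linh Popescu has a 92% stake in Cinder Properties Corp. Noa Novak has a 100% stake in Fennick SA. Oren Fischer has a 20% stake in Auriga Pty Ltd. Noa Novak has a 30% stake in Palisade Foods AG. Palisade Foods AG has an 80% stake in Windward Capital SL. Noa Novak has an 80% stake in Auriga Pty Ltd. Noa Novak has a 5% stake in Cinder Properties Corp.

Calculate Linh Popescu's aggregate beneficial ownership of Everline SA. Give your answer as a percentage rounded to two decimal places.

76.20%

Linh reaches Everline along 2 paths.
Via Palisade: 55% × 44% = 24.2%.
Direct stake: 52% = 52%.
Total: 24.2% + 52% = 76.2%.
Rounded: 76.20%.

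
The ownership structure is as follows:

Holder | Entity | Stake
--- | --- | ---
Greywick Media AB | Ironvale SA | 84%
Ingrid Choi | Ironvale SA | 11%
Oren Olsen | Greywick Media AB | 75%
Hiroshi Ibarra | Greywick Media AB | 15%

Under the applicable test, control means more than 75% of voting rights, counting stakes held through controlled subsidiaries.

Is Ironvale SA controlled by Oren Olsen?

Oren's largest direct stake is 75% in Greywick, which does not meet the threshold, so Oren controls no company.
Neither Oren nor any entity Oren controls holds any voting interest in Ironvale.
So Oren does not control Ironvale.

No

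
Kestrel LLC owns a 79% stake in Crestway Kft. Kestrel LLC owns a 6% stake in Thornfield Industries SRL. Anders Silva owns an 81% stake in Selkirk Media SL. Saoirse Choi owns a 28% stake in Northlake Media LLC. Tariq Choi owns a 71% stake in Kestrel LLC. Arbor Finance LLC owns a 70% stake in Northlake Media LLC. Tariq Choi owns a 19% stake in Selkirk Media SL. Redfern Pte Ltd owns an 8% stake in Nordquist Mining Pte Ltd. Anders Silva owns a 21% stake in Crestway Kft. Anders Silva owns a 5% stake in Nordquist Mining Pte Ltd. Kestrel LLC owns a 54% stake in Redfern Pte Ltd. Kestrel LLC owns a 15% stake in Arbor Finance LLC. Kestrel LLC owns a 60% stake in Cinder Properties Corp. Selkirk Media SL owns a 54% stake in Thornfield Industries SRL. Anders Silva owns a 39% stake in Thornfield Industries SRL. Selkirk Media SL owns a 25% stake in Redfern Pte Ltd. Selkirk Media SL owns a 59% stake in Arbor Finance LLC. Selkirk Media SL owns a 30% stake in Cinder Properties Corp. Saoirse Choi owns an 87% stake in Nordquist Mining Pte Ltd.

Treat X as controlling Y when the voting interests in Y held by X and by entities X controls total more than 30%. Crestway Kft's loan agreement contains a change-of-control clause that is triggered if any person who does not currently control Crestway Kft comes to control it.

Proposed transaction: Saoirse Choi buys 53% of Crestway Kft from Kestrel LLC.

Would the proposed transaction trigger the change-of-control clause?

Yes

The purchase adds only to Saoirse's holdings (Kestrel's stake shrinks), so Saoirse is the only person who could newly come to control Crestway.
Saoirse holds 87% of Nordquist, so Saoirse controls Nordquist.
Neither Saoirse nor any entity Saoirse controls holds any voting interest in Crestway.
So before the transaction, Saoirse does not control Crestway.
After the purchase, Saoirse holds 53% of Crestway directly, and Kestrel's stake falls to 26%.
Saoirse holds 53% of Crestway, so Saoirse controls Crestway.
Saoirse did not control Crestway before and does after, so the clause is triggered.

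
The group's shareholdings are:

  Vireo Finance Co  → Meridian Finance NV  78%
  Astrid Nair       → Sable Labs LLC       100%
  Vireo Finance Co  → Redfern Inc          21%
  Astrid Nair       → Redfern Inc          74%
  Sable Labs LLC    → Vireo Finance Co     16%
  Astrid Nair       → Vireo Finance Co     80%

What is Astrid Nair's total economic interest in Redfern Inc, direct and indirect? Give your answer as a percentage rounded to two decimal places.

Astrid reaches Redfern along 3 paths.
Direct stake: 74% = 74%.
Via Sable → Vireo: 100% × 16% × 21% = 3.36%.
Via Vireo: 80% × 21% = 16.8%.
Total: 74% + 3.36% + 16.8% = 94.16%.

94.16%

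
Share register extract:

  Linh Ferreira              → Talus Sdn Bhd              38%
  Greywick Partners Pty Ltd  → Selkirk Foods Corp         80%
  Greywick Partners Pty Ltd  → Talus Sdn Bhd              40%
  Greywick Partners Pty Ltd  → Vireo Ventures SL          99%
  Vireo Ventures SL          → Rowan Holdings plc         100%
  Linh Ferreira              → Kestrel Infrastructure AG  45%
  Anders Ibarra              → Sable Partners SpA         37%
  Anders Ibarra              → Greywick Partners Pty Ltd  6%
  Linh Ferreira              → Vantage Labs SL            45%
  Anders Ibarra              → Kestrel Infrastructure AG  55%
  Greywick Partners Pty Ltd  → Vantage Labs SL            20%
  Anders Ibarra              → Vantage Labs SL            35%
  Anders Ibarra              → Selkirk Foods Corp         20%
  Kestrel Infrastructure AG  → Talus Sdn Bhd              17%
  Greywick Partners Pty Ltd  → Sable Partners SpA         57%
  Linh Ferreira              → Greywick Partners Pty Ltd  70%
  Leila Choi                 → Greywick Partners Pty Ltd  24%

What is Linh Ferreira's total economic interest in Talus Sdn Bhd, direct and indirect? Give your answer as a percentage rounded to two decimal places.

73.65%

Linh reaches Talus along 3 paths.
Via Greywick: 70% × 40% = 28%.
Direct stake: 38% = 38%.
Via Kestrel: 45% × 17% = 7.65%.
Total: 28% + 38% + 7.65% = 73.65%.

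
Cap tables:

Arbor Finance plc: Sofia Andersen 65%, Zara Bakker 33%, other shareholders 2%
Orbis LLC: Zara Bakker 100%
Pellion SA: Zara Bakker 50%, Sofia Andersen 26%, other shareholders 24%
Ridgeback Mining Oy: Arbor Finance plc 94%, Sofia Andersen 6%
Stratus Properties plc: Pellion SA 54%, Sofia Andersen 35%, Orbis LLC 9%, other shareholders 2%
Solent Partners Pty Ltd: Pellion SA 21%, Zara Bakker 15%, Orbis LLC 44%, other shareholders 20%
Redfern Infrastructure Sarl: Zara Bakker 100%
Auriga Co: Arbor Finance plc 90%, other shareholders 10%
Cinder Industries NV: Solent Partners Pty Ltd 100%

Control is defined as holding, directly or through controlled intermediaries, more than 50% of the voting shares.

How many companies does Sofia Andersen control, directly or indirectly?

3

Sofia holds 65% of Arbor, so Sofia controls Arbor.
Arbor and Sofia together hold 94% + 6% = 100% of Ridgeback, so Sofia controls Ridgeback.
Arbor holds 90% of Auriga, so Sofia controls Auriga.
No other company's threshold is met.
Sofia controls 3 companies.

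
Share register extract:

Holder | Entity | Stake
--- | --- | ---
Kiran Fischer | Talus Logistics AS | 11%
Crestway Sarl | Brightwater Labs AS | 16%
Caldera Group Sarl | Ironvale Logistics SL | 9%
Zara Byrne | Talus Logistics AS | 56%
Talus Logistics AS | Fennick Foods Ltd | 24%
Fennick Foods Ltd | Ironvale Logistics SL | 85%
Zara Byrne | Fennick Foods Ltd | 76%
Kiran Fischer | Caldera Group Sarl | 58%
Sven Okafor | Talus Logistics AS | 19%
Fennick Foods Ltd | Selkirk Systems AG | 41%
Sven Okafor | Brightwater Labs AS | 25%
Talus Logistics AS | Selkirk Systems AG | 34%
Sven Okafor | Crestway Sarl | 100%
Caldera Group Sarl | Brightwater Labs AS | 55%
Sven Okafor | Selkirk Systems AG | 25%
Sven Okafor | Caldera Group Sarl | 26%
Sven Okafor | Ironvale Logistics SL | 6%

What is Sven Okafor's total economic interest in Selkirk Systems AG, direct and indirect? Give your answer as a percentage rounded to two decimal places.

33.33%

Sven reaches Selkirk along 3 paths.
Via Talus → Fennick: 19% × 24% × 41% = 1.8696%.
Direct stake: 25% = 25%.
Via Talus: 19% × 34% = 6.46%.
Total: 1.8696% + 25% + 6.46% = 33.3296%.
Rounded: 33.33%.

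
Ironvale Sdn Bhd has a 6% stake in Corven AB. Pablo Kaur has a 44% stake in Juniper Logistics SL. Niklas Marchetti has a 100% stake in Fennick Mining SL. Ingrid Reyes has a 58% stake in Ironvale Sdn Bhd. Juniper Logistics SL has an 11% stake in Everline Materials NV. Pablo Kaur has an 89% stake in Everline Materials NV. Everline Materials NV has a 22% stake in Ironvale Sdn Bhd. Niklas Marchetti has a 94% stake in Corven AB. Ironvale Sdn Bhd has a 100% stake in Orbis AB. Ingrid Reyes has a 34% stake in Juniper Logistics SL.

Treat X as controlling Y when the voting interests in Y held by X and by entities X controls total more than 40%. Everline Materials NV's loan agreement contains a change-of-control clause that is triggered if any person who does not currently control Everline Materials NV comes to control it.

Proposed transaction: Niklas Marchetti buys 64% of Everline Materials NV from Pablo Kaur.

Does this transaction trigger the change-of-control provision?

The purchase adds only to Niklas's holdings (Pablo's stake shrinks), so Niklas is the only person who could newly come to control Everline.
Niklas holds 100% of Fennick, so Niklas controls Fennick.
Niklas holds 94% of Corven, so Niklas controls Corven.
Neither Niklas nor any entity Niklas controls holds any voting interest in Everline.
So before the transaction, Niklas does not control Everline.
After the purchase, Niklas holds 64% of Everline directly, and Pablo's stake falls to 25%.
Niklas holds 64% of Everline, so Niklas controls Everline.
Niklas did not control Everline before and does after, so the clause is triggered.

Yes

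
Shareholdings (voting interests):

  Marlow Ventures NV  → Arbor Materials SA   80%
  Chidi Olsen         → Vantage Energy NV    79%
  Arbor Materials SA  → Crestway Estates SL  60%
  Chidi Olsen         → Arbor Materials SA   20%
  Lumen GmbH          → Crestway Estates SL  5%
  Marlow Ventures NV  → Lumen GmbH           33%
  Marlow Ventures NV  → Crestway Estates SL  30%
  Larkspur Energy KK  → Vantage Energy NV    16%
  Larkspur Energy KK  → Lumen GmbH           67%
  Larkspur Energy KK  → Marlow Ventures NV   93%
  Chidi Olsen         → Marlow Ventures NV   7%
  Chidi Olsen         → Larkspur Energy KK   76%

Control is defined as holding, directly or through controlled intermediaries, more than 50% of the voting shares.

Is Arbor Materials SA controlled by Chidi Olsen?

Yes

Chidi holds 76% of Larkspur, so Chidi controls Larkspur.
Larkspur and Chidi together hold 93% + 7% = 100% of Marlow, so Chidi controls Marlow.
Chidi and Marlow together hold 20% + 80% = 100% of Arbor, so Chidi controls Arbor.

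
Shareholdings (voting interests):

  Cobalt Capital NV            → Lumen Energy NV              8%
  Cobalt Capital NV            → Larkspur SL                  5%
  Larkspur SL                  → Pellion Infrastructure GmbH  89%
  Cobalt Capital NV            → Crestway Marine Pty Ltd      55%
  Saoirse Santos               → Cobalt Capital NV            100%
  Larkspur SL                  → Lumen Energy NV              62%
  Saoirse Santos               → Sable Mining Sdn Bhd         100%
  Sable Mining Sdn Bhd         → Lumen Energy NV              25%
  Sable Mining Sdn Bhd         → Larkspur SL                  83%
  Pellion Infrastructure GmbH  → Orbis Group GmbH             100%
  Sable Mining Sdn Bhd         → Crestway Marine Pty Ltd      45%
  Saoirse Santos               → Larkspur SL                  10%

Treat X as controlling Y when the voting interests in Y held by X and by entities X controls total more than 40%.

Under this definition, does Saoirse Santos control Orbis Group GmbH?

Saoirse holds 100% of Sable, so Saoirse controls Sable.
Saoirse holds 100% of Cobalt, so Saoirse controls Cobalt.
Saoirse and Sable and Cobalt together hold 10% + 83% + 5% = 98% of Larkspur, so Saoirse controls Larkspur.
Larkspur holds 89% of Pellion, so Saoirse controls Pellion.
Pellion holds 100% of Orbis, so Saoirse controls Orbis.

Yes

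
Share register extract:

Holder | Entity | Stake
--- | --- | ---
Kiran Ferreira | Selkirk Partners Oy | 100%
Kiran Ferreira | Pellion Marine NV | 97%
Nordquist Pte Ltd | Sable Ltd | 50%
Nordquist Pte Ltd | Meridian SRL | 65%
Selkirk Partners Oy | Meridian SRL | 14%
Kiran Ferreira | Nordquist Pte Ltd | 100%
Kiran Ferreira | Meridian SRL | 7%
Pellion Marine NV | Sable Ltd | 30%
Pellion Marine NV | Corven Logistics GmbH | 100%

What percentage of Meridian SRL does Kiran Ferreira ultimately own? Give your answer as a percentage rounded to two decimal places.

86.00%

Kiran reaches Meridian along 3 paths.
Via Selkirk: 100% × 14% = 14%.
Direct stake: 7% = 7%.
Via Nordquist: 100% × 65% = 65%.
Total: 14% + 7% + 65% = 86%.
Rounded: 86.00%.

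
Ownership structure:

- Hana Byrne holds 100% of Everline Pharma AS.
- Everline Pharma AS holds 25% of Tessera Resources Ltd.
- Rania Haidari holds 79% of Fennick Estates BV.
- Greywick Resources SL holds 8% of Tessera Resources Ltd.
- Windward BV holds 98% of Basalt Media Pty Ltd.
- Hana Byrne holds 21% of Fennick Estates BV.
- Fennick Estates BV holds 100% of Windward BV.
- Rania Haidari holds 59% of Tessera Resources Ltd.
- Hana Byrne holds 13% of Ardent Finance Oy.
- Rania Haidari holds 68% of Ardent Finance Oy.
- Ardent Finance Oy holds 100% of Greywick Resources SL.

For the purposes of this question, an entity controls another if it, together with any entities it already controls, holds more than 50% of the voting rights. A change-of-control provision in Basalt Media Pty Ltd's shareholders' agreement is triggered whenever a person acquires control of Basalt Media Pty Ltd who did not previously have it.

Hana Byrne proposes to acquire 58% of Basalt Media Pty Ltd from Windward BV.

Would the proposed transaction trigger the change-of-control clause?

Yes

The purchase adds only to Hana's holdings (Windward's stake shrinks), so Hana is the only person who could newly come to control Basalt.
Hana holds 100% of Everline, so Hana controls Everline.
Neither Hana nor any entity Hana controls holds any voting interest in Basalt.
So before the transaction, Hana does not control Basalt.
After the purchase, Hana holds 58% of Basalt directly, and Windward's stake falls to 40%.
Hana holds 58% of Basalt, so Hana controls Basalt.
Hana did not control Basalt before and does after, so the clause is triggered.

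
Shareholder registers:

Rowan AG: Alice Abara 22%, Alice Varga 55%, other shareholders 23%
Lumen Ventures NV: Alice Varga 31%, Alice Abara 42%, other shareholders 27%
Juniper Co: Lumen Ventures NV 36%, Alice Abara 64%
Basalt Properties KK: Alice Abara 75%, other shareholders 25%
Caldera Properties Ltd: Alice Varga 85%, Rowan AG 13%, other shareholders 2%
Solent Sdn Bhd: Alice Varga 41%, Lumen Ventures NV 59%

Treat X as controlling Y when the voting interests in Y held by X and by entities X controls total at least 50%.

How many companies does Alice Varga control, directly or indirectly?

2

Alice Varga holds 55% of Rowan, so Alice Varga controls Rowan.
Alice Varga and Rowan together hold 85% + 13% = 98% of Caldera, so Alice Varga controls Caldera.
No other company's threshold is met.
Alice Varga controls 2 companies.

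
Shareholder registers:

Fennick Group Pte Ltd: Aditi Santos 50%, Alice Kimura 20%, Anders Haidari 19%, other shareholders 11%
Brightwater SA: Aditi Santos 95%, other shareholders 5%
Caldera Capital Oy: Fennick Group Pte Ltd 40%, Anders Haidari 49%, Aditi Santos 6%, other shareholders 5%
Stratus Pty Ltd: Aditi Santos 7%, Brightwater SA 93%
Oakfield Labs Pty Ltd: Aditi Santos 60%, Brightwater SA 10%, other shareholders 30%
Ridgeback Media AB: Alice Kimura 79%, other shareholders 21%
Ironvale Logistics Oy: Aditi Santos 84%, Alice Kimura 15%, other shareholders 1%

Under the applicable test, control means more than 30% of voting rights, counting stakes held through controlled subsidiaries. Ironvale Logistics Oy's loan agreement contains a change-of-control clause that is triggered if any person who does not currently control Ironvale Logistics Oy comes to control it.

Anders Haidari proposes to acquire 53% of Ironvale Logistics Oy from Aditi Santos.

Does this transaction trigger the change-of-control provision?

Yes

The purchase adds only to Anders's holdings (Aditi's stake shrinks), so Anders is the only person who could newly come to control Ironvale.
Anders holds 49% of Caldera, so Anders controls Caldera.
Neither Anders nor any entity Anders controls holds any voting interest in Ironvale.
So before the transaction, Anders does not control Ironvale.
After the purchase, Anders holds 53% of Ironvale directly, and Aditi's stake falls to 31%.
Anders holds 53% of Ironvale, so Anders controls Ironvale.
Anders did not control Ironvale before and does after, so the clause is triggered.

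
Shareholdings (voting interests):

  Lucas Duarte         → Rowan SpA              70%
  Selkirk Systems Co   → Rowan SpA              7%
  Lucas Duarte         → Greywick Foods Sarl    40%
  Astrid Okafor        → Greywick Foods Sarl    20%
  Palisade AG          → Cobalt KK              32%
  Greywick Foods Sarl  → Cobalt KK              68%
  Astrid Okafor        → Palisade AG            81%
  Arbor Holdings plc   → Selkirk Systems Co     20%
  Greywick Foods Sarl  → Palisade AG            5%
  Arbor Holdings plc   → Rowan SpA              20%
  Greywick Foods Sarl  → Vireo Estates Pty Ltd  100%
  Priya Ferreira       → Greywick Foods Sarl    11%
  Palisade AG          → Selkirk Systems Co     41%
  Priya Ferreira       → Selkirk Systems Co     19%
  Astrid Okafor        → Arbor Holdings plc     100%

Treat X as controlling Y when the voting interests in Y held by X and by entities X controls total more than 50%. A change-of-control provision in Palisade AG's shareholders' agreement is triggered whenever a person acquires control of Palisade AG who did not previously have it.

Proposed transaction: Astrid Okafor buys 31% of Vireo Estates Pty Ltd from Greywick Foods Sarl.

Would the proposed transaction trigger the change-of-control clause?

No

The purchase adds only to Astrid's holdings (Greywick's stake shrinks), so Astrid is the only person who could newly come to control Palisade.
Astrid holds 81% of Palisade, so Astrid controls Palisade.
So Astrid already controls Palisade before the transaction.
After the purchase, Astrid holds 31% of Vireo directly, and Greywick's stake falls to 69%.
Astrid controlled Palisade already, so this is not a new person acquiring control; every other person's position is unchanged or reduced.
No new person acquires control, so the clause is not triggered.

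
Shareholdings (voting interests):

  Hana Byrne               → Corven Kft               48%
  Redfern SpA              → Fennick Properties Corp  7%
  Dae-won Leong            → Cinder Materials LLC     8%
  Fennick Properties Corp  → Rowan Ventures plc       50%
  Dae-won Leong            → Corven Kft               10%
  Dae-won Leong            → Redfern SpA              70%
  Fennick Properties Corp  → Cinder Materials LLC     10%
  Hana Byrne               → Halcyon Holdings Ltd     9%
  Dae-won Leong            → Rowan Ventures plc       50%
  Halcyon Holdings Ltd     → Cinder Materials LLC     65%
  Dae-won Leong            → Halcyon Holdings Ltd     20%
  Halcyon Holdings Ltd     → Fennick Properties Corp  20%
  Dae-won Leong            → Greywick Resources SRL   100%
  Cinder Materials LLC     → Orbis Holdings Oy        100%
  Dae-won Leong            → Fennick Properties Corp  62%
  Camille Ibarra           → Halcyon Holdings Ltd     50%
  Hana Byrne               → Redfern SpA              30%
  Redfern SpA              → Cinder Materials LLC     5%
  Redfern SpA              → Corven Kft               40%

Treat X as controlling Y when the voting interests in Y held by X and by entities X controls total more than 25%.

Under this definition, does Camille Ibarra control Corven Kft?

Camille holds 50% of Halcyon, so Camille controls Halcyon.
Halcyon holds 65% of Cinder, so Camille controls Cinder.
Cinder holds 100% of Orbis, so Camille controls Orbis.
Neither Camille nor any entity Camille controls holds any voting interest in Corven.
So Camille does not control Corven.

No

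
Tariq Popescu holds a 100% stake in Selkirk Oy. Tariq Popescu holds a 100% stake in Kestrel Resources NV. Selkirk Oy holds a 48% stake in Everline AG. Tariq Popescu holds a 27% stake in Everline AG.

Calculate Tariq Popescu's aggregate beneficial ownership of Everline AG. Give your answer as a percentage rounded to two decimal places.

75.00%

Tariq reaches Everline along 2 paths.
Via Selkirk: 100% × 48% = 48%.
Direct stake: 27% = 27%.
Total: 48% + 27% = 75%.
Rounded: 75.00%.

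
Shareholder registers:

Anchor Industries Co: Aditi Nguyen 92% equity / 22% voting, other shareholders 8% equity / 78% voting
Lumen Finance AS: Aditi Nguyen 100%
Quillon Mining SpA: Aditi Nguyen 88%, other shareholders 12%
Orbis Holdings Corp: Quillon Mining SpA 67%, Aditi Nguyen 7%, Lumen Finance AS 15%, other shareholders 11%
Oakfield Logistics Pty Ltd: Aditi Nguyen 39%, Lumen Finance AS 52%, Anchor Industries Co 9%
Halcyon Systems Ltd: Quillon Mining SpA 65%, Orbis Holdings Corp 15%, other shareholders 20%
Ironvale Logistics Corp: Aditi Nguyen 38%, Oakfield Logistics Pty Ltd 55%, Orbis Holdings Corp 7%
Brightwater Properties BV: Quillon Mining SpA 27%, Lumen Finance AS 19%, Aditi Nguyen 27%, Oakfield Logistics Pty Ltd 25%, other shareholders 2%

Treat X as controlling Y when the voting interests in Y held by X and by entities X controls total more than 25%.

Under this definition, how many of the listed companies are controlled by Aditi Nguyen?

7

Aditi holds 100% of Lumen, so Aditi controls Lumen.
Aditi holds 88% of Quillon, so Aditi controls Quillon.
Quillon and Aditi and Lumen together hold 67% + 7% + 15% = 89% of Orbis, so Aditi controls Orbis.
Aditi and Lumen together hold 39% + 52% = 91% of Oakfield, so Aditi controls Oakfield.
Quillon and Orbis together hold 65% + 15% = 80% of Halcyon, so Aditi controls Halcyon.
Aditi and Oakfield and Orbis together hold 38% + 55% + 7% = 100% of Ironvale, so Aditi controls Ironvale.
Quillon and Lumen and Aditi and Oakfield together hold 27% + 19% + 27% + 25% = 98% of Brightwater, so Aditi controls Brightwater.
No other company's threshold is met.
Aditi controls 7 companies.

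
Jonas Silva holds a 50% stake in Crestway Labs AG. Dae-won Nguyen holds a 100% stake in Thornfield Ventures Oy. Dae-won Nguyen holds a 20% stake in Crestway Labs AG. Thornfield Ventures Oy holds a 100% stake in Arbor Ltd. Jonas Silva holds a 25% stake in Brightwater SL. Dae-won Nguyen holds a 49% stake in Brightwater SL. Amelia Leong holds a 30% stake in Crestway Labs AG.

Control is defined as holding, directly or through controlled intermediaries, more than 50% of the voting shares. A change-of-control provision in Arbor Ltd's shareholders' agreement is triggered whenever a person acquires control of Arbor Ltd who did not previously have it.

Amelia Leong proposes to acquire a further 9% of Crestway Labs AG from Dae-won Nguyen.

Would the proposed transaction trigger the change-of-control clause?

The purchase adds only to Amelia's holdings (Dae-won's stake shrinks), so Amelia is the only person who could newly come to control Arbor.
Amelia's largest direct stake is 30% in Crestway, which does not meet the threshold, so Amelia controls no company.
Neither Amelia nor any entity Amelia controls holds any voting interest in Arbor.
So before the transaction, Amelia does not control Arbor.
After the purchase, Amelia's direct stake in Crestway rises to 30% + 9% = 39%, and Dae-won's stake falls to 11%.
Amelia's side now holds 39% of Crestway, not > 50%, so Amelia still does not control Crestway.
After the transaction, neither Amelia nor any entity Amelia controls holds a voting interest in Arbor, so Amelia still does not control it.
No new person acquires control, so the clause is not triggered.

No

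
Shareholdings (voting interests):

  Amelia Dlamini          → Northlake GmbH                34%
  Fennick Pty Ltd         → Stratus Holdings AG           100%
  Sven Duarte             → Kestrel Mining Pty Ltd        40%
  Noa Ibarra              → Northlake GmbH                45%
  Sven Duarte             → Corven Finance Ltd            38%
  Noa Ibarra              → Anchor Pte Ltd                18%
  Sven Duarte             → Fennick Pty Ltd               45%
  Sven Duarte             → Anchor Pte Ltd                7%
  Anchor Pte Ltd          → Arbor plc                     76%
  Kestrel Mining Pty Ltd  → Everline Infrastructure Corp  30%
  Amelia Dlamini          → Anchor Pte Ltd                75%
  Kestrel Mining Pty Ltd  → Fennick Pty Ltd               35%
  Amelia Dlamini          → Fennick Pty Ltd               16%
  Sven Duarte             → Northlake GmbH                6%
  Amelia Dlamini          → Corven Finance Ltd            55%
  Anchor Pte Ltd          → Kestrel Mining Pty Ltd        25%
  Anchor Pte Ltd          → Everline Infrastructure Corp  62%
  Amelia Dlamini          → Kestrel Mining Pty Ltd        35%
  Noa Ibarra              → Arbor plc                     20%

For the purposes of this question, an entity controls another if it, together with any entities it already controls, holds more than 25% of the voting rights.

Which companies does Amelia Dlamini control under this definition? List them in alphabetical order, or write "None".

Amelia holds 75% of Anchor, so Amelia controls Anchor.
Amelia holds 34% of Northlake, so Amelia controls Northlake.
Anchor holds 76% of Arbor, so Amelia controls Arbor.
Amelia and Anchor together hold 35% + 25% = 60% of Kestrel, so Amelia controls Kestrel.
Kestrel and Amelia together hold 35% + 16% = 51% of Fennick, so Amelia controls Fennick.
Amelia holds 55% of Corven, so Amelia controls Corven.
Kestrel and Anchor together hold 30% + 62% = 92% of Everline, so Amelia controls Everline.
Fennick holds 100% of Stratus, so Amelia controls Stratus.

Anchor Pte Ltd, Arbor plc, Corven Finance Ltd, Everline Infrastructure Corp, Fennick Pty Ltd, Kestrel Mining Pty Ltd, Northlake GmbH, Stratus Holdings AG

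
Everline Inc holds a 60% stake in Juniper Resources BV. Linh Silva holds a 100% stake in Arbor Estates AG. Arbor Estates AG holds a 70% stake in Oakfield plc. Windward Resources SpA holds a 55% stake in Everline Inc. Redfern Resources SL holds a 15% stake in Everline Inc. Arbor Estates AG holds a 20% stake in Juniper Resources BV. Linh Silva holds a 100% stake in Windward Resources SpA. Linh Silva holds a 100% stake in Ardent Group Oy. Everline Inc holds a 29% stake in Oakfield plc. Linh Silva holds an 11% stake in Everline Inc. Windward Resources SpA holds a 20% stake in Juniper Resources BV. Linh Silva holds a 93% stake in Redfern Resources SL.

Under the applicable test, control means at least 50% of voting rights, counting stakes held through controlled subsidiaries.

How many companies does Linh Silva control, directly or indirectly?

7

Linh holds 93% of Redfern, so Linh controls Redfern.
Linh holds 100% of Arbor, so Linh controls Arbor.
Linh holds 100% of Windward, so Linh controls Windward.
Redfern and Windward and Linh together hold 15% + 55% + 11% = 81% of Everline, so Linh controls Everline.
Arbor and Everline together hold 70% + 29% = 99% of Oakfield, so Linh controls Oakfield.
Windward and Everline and Arbor together hold 20% + 60% + 20% = 100% of Juniper, so Linh controls Juniper.
Linh holds 100% of Ardent, so Linh controls Ardent.
Linh controls 7 companies.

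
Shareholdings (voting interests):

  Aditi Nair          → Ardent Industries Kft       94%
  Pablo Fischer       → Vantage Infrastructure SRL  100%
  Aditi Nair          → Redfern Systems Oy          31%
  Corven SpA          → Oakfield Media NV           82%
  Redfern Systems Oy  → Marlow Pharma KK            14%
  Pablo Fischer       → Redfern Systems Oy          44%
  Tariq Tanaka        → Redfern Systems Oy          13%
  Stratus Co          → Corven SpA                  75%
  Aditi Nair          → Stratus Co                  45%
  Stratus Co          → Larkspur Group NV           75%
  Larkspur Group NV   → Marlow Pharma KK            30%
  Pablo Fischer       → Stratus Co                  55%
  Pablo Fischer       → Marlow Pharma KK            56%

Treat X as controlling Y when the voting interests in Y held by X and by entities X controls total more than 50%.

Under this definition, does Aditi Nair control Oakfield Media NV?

Aditi holds 94% of Ardent, so Aditi controls Ardent.
Neither Aditi nor any entity Aditi controls holds any voting interest in Oakfield.
So Aditi does not control Oakfield.

No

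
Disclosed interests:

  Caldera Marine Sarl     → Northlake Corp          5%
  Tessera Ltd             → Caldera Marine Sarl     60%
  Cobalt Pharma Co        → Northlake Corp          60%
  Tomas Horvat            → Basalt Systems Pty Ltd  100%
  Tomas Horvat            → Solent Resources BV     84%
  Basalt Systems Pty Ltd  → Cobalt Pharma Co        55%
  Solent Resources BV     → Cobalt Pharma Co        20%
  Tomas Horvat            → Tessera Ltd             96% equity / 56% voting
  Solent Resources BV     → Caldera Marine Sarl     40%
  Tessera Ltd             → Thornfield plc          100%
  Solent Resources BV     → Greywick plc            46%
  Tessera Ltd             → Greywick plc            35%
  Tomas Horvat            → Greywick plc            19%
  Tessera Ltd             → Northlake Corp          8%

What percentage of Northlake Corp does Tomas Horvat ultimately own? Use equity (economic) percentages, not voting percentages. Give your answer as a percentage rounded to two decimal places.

55.32%

Tomas reaches Northlake along 5 paths.
Via Basalt → Cobalt: 100% × 55% × 60% = 33%.
Via Solent → Cobalt: 84% × 20% × 60% = 10.08%.
Via Tessera: 96% × 8% = 7.68%.
Via Solent → Caldera: 84% × 40% × 5% = 1.68%.
Via Tessera → Caldera: 96% × 60% × 5% = 2.88%.
Total: 33% + 10.08% + 7.68% + 1.68% + 2.88% = 55.32%.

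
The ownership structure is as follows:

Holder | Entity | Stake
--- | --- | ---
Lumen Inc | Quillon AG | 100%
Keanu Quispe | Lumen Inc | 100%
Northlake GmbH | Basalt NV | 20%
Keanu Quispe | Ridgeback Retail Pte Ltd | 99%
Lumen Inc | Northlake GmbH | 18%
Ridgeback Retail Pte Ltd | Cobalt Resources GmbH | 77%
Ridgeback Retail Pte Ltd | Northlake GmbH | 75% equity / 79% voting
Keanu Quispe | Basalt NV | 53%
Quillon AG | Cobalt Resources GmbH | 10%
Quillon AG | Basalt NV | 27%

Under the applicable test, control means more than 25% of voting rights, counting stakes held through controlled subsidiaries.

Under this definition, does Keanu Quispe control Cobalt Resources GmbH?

Yes

Keanu holds 99% of Ridgeback, so Keanu controls Ridgeback.
Keanu holds 100% of Lumen, so Keanu controls Lumen.
Lumen holds 100% of Quillon, so Keanu controls Quillon.
Quillon and Ridgeback together hold 10% + 77% = 87% of Cobalt, so Keanu controls Cobalt.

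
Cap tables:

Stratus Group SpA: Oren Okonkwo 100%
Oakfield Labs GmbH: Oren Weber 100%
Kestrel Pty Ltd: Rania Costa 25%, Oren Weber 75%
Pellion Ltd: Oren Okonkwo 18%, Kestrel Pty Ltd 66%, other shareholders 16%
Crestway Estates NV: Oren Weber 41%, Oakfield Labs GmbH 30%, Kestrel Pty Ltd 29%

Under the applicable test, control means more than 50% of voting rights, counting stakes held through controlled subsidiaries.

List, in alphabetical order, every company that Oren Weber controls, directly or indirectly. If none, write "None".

Oren Weber holds 100% of Oakfield, so Oren Weber controls Oakfield.
Oren Weber holds 75% of Kestrel, so Oren Weber controls Kestrel.
Kestrel holds 66% of Pellion, so Oren Weber controls Pellion.
Oren Weber and Oakfield and Kestrel together hold 41% + 30% + 29% = 100% of Crestway, so Oren Weber controls Crestway.
No other company's threshold is met.

Crestway Estates NV, Kestrel Pty Ltd, Oakfield Labs GmbH, Pellion Ltd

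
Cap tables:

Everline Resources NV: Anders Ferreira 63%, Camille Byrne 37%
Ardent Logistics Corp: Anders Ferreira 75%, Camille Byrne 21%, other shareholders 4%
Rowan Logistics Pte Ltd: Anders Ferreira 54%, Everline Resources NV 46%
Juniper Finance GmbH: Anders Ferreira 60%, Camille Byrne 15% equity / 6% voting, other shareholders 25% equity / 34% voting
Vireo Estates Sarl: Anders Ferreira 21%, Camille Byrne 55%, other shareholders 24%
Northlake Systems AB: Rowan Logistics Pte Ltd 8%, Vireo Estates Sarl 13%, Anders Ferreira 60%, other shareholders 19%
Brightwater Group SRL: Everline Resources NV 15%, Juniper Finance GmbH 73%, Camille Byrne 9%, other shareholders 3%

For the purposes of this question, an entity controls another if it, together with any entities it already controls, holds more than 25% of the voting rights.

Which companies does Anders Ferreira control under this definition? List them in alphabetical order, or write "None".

Ardent Logistics Corp, Brightwater Group SRL, Everline Resources NV, Juniper Finance GmbH, Northlake Systems AB, Rowan Logistics Pte Ltd

Anders holds 63% of Everline, so Anders controls Everline.
Anders holds 75% of Ardent, so Anders controls Ardent.
Anders and Everline together hold 54% + 46% = 100% of Rowan, so Anders controls Rowan.
Anders holds 60% of Juniper, so Anders controls Juniper.
Rowan and Anders together hold 8% + 60% = 68% of Northlake, so Anders controls Northlake.
Everline and Juniper together hold 15% + 73% = 88% of Brightwater, so Anders controls Brightwater.
No other company's threshold is met.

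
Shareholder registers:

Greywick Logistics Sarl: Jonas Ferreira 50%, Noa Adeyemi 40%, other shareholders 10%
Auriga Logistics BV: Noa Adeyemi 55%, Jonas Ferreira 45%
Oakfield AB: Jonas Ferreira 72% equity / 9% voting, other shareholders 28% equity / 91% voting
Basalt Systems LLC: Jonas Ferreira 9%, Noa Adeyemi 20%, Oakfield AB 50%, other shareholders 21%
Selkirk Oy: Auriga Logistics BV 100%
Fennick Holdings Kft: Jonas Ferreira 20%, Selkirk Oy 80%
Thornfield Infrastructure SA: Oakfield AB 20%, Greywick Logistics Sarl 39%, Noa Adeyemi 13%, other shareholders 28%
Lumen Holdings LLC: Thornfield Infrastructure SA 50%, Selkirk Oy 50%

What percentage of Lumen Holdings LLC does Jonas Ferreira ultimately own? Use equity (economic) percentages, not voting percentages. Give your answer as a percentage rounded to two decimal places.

39.45%

Jonas reaches Lumen along 3 paths.
Via Oakfield → Thornfield: 72% × 20% × 50% = 7.2%.
Via Greywick → Thornfield: 50% × 39% × 50% = 9.75%.
Via Auriga → Selkirk: 45% × 100% × 50% = 22.5%.
Total: 7.2% + 9.75% + 22.5% = 39.45%.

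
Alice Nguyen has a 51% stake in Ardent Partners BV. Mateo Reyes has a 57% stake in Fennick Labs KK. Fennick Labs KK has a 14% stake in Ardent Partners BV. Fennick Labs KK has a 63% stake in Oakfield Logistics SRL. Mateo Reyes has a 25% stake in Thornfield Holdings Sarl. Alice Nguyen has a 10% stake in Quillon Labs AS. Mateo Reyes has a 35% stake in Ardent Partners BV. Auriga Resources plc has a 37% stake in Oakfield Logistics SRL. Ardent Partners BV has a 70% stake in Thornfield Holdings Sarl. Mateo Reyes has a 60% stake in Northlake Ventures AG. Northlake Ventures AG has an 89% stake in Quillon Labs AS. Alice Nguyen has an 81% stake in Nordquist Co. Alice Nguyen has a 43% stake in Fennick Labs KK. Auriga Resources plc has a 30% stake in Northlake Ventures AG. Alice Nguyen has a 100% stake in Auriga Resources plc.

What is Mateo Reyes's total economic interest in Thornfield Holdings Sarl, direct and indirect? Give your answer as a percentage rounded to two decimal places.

Mateo reaches Thornfield along 3 paths.
Via Fennick → Ardent: 57% × 14% × 70% = 5.586%.
Via Ardent: 35% × 70% = 24.5%.
Direct stake: 25% = 25%.
Total: 5.586% + 24.5% + 25% = 55.086%.
Rounded: 55.09%.

55.09%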